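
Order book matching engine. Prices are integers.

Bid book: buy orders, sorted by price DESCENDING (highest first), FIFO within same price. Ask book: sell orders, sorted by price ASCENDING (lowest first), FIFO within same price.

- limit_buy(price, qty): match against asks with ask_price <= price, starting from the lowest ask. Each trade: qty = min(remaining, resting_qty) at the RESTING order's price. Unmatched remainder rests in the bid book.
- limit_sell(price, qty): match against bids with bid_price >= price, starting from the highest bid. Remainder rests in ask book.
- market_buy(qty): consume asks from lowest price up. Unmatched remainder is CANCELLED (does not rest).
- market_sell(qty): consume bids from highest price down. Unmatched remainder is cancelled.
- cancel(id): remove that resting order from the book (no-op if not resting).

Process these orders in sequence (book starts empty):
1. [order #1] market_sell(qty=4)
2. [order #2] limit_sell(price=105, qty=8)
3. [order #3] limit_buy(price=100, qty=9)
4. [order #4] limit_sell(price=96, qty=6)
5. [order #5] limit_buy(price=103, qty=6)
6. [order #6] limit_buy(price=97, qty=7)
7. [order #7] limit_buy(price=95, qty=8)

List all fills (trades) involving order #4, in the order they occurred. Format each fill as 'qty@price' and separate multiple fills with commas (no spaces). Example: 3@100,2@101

Answer: 6@100

Derivation:
After op 1 [order #1] market_sell(qty=4): fills=none; bids=[-] asks=[-]
After op 2 [order #2] limit_sell(price=105, qty=8): fills=none; bids=[-] asks=[#2:8@105]
After op 3 [order #3] limit_buy(price=100, qty=9): fills=none; bids=[#3:9@100] asks=[#2:8@105]
After op 4 [order #4] limit_sell(price=96, qty=6): fills=#3x#4:6@100; bids=[#3:3@100] asks=[#2:8@105]
After op 5 [order #5] limit_buy(price=103, qty=6): fills=none; bids=[#5:6@103 #3:3@100] asks=[#2:8@105]
After op 6 [order #6] limit_buy(price=97, qty=7): fills=none; bids=[#5:6@103 #3:3@100 #6:7@97] asks=[#2:8@105]
After op 7 [order #7] limit_buy(price=95, qty=8): fills=none; bids=[#5:6@103 #3:3@100 #6:7@97 #7:8@95] asks=[#2:8@105]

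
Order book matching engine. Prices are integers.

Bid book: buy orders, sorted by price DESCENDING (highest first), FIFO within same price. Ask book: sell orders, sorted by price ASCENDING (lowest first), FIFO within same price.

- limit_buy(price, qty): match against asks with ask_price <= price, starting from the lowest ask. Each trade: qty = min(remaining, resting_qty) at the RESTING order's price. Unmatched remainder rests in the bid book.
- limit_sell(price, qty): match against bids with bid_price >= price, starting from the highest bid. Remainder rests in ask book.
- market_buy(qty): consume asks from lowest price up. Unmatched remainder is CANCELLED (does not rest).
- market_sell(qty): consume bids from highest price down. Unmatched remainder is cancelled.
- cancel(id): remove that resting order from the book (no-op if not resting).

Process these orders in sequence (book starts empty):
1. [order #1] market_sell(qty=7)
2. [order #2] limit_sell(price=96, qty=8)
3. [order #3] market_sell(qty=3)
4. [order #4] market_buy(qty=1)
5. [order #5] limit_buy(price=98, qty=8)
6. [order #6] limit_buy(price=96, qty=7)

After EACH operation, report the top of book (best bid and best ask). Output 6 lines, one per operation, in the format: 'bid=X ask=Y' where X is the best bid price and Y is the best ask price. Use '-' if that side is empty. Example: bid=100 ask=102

Answer: bid=- ask=-
bid=- ask=96
bid=- ask=96
bid=- ask=96
bid=98 ask=-
bid=98 ask=-

Derivation:
After op 1 [order #1] market_sell(qty=7): fills=none; bids=[-] asks=[-]
After op 2 [order #2] limit_sell(price=96, qty=8): fills=none; bids=[-] asks=[#2:8@96]
After op 3 [order #3] market_sell(qty=3): fills=none; bids=[-] asks=[#2:8@96]
After op 4 [order #4] market_buy(qty=1): fills=#4x#2:1@96; bids=[-] asks=[#2:7@96]
After op 5 [order #5] limit_buy(price=98, qty=8): fills=#5x#2:7@96; bids=[#5:1@98] asks=[-]
After op 6 [order #6] limit_buy(price=96, qty=7): fills=none; bids=[#5:1@98 #6:7@96] asks=[-]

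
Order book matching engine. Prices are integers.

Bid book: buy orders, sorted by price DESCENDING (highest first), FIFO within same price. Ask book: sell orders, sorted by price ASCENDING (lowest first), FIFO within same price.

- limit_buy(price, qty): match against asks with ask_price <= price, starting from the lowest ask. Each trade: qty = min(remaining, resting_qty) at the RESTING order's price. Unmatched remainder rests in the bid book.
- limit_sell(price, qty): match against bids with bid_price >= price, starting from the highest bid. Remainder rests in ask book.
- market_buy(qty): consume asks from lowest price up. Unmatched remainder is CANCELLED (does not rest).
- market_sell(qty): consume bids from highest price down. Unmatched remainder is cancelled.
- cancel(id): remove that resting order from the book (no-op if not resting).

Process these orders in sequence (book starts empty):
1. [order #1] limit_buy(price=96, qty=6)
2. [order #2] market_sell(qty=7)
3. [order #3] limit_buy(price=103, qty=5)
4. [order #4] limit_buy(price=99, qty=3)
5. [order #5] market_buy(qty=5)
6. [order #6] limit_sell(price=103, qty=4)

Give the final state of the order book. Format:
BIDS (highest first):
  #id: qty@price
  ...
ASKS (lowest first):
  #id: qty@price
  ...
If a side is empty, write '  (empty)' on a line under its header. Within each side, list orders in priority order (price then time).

Answer: BIDS (highest first):
  #3: 1@103
  #4: 3@99
ASKS (lowest first):
  (empty)

Derivation:
After op 1 [order #1] limit_buy(price=96, qty=6): fills=none; bids=[#1:6@96] asks=[-]
After op 2 [order #2] market_sell(qty=7): fills=#1x#2:6@96; bids=[-] asks=[-]
After op 3 [order #3] limit_buy(price=103, qty=5): fills=none; bids=[#3:5@103] asks=[-]
After op 4 [order #4] limit_buy(price=99, qty=3): fills=none; bids=[#3:5@103 #4:3@99] asks=[-]
After op 5 [order #5] market_buy(qty=5): fills=none; bids=[#3:5@103 #4:3@99] asks=[-]
After op 6 [order #6] limit_sell(price=103, qty=4): fills=#3x#6:4@103; bids=[#3:1@103 #4:3@99] asks=[-]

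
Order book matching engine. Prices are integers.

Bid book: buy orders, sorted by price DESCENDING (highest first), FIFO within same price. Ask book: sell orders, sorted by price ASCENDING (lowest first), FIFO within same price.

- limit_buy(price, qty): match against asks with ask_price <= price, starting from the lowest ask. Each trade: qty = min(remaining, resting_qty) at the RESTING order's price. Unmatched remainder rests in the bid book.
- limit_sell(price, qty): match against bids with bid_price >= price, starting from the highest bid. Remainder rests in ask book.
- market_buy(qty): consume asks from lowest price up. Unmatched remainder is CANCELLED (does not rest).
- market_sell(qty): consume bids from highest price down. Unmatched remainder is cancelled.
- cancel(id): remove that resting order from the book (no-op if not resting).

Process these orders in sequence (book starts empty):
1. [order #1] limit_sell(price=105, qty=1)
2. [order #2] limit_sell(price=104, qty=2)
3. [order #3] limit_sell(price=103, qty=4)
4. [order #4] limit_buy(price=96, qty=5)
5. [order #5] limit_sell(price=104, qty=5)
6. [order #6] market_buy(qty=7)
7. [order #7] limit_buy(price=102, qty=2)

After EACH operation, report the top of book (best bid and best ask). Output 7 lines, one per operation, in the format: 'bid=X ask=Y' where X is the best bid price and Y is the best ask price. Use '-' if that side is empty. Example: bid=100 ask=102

After op 1 [order #1] limit_sell(price=105, qty=1): fills=none; bids=[-] asks=[#1:1@105]
After op 2 [order #2] limit_sell(price=104, qty=2): fills=none; bids=[-] asks=[#2:2@104 #1:1@105]
After op 3 [order #3] limit_sell(price=103, qty=4): fills=none; bids=[-] asks=[#3:4@103 #2:2@104 #1:1@105]
After op 4 [order #4] limit_buy(price=96, qty=5): fills=none; bids=[#4:5@96] asks=[#3:4@103 #2:2@104 #1:1@105]
After op 5 [order #5] limit_sell(price=104, qty=5): fills=none; bids=[#4:5@96] asks=[#3:4@103 #2:2@104 #5:5@104 #1:1@105]
After op 6 [order #6] market_buy(qty=7): fills=#6x#3:4@103 #6x#2:2@104 #6x#5:1@104; bids=[#4:5@96] asks=[#5:4@104 #1:1@105]
After op 7 [order #7] limit_buy(price=102, qty=2): fills=none; bids=[#7:2@102 #4:5@96] asks=[#5:4@104 #1:1@105]

Answer: bid=- ask=105
bid=- ask=104
bid=- ask=103
bid=96 ask=103
bid=96 ask=103
bid=96 ask=104
bid=102 ask=104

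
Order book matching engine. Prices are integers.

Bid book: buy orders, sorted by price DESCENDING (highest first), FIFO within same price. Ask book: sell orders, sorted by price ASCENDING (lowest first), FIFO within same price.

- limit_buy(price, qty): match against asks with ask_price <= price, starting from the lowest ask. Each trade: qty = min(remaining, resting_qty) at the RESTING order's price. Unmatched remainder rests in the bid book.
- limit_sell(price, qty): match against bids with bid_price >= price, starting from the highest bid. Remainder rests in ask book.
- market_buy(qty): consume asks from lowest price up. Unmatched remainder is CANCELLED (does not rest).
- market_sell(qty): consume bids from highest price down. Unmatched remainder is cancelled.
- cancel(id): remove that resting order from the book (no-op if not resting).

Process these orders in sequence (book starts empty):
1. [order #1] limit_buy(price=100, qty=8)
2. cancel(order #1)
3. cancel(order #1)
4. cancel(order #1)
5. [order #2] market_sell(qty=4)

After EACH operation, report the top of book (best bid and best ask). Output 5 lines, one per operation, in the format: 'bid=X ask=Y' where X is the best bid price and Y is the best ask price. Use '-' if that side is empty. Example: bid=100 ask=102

Answer: bid=100 ask=-
bid=- ask=-
bid=- ask=-
bid=- ask=-
bid=- ask=-

Derivation:
After op 1 [order #1] limit_buy(price=100, qty=8): fills=none; bids=[#1:8@100] asks=[-]
After op 2 cancel(order #1): fills=none; bids=[-] asks=[-]
After op 3 cancel(order #1): fills=none; bids=[-] asks=[-]
After op 4 cancel(order #1): fills=none; bids=[-] asks=[-]
After op 5 [order #2] market_sell(qty=4): fills=none; bids=[-] asks=[-]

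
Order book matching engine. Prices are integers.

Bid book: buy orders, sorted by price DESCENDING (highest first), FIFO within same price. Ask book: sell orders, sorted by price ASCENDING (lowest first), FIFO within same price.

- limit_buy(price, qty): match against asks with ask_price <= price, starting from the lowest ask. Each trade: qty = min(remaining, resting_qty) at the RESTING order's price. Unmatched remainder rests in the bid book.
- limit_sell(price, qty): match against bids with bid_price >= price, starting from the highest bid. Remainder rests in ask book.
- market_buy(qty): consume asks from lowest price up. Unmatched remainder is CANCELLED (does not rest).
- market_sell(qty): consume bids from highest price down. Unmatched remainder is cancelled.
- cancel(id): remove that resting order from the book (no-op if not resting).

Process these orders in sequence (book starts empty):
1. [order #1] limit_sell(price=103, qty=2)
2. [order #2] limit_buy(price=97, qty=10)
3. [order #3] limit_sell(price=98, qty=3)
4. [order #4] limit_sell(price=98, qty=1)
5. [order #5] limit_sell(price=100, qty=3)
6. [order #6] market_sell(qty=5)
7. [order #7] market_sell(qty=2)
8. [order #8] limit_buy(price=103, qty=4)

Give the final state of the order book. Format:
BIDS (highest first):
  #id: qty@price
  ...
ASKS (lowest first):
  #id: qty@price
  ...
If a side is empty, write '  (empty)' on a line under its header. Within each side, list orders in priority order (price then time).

After op 1 [order #1] limit_sell(price=103, qty=2): fills=none; bids=[-] asks=[#1:2@103]
After op 2 [order #2] limit_buy(price=97, qty=10): fills=none; bids=[#2:10@97] asks=[#1:2@103]
After op 3 [order #3] limit_sell(price=98, qty=3): fills=none; bids=[#2:10@97] asks=[#3:3@98 #1:2@103]
After op 4 [order #4] limit_sell(price=98, qty=1): fills=none; bids=[#2:10@97] asks=[#3:3@98 #4:1@98 #1:2@103]
After op 5 [order #5] limit_sell(price=100, qty=3): fills=none; bids=[#2:10@97] asks=[#3:3@98 #4:1@98 #5:3@100 #1:2@103]
After op 6 [order #6] market_sell(qty=5): fills=#2x#6:5@97; bids=[#2:5@97] asks=[#3:3@98 #4:1@98 #5:3@100 #1:2@103]
After op 7 [order #7] market_sell(qty=2): fills=#2x#7:2@97; bids=[#2:3@97] asks=[#3:3@98 #4:1@98 #5:3@100 #1:2@103]
After op 8 [order #8] limit_buy(price=103, qty=4): fills=#8x#3:3@98 #8x#4:1@98; bids=[#2:3@97] asks=[#5:3@100 #1:2@103]

Answer: BIDS (highest first):
  #2: 3@97
ASKS (lowest first):
  #5: 3@100
  #1: 2@103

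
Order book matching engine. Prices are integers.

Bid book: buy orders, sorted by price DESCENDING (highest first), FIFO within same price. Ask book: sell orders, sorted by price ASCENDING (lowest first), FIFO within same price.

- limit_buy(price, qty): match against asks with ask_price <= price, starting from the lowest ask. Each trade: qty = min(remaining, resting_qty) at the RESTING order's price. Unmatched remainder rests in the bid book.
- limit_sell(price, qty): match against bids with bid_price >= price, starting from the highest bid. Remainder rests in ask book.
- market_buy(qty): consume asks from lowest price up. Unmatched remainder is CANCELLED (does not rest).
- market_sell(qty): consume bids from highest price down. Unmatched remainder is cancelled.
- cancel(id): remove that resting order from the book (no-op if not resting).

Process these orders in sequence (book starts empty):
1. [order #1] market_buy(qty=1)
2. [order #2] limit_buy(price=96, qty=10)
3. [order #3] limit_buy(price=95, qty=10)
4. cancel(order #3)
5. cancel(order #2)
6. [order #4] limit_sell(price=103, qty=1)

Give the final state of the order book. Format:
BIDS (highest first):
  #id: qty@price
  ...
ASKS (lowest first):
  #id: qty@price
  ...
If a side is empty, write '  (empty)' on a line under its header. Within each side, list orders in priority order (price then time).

Answer: BIDS (highest first):
  (empty)
ASKS (lowest first):
  #4: 1@103

Derivation:
After op 1 [order #1] market_buy(qty=1): fills=none; bids=[-] asks=[-]
After op 2 [order #2] limit_buy(price=96, qty=10): fills=none; bids=[#2:10@96] asks=[-]
After op 3 [order #3] limit_buy(price=95, qty=10): fills=none; bids=[#2:10@96 #3:10@95] asks=[-]
After op 4 cancel(order #3): fills=none; bids=[#2:10@96] asks=[-]
After op 5 cancel(order #2): fills=none; bids=[-] asks=[-]
After op 6 [order #4] limit_sell(price=103, qty=1): fills=none; bids=[-] asks=[#4:1@103]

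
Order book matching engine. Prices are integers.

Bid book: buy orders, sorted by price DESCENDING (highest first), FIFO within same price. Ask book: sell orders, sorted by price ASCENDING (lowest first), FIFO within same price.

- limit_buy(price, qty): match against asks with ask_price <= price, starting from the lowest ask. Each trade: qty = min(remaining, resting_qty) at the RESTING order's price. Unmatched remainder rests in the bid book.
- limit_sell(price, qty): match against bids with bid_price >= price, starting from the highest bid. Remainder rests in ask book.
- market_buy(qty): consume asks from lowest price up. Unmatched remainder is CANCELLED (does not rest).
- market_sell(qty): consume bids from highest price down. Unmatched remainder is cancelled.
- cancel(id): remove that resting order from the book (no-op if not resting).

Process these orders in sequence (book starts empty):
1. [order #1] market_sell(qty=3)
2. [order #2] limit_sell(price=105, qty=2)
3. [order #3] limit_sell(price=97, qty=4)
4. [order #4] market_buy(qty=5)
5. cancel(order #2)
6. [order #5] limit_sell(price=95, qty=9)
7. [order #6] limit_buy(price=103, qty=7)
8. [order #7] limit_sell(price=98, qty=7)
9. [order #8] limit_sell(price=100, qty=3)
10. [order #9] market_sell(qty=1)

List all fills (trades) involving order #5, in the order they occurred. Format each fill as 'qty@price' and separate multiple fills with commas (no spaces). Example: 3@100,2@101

After op 1 [order #1] market_sell(qty=3): fills=none; bids=[-] asks=[-]
After op 2 [order #2] limit_sell(price=105, qty=2): fills=none; bids=[-] asks=[#2:2@105]
After op 3 [order #3] limit_sell(price=97, qty=4): fills=none; bids=[-] asks=[#3:4@97 #2:2@105]
After op 4 [order #4] market_buy(qty=5): fills=#4x#3:4@97 #4x#2:1@105; bids=[-] asks=[#2:1@105]
After op 5 cancel(order #2): fills=none; bids=[-] asks=[-]
After op 6 [order #5] limit_sell(price=95, qty=9): fills=none; bids=[-] asks=[#5:9@95]
After op 7 [order #6] limit_buy(price=103, qty=7): fills=#6x#5:7@95; bids=[-] asks=[#5:2@95]
After op 8 [order #7] limit_sell(price=98, qty=7): fills=none; bids=[-] asks=[#5:2@95 #7:7@98]
After op 9 [order #8] limit_sell(price=100, qty=3): fills=none; bids=[-] asks=[#5:2@95 #7:7@98 #8:3@100]
After op 10 [order #9] market_sell(qty=1): fills=none; bids=[-] asks=[#5:2@95 #7:7@98 #8:3@100]

Answer: 7@95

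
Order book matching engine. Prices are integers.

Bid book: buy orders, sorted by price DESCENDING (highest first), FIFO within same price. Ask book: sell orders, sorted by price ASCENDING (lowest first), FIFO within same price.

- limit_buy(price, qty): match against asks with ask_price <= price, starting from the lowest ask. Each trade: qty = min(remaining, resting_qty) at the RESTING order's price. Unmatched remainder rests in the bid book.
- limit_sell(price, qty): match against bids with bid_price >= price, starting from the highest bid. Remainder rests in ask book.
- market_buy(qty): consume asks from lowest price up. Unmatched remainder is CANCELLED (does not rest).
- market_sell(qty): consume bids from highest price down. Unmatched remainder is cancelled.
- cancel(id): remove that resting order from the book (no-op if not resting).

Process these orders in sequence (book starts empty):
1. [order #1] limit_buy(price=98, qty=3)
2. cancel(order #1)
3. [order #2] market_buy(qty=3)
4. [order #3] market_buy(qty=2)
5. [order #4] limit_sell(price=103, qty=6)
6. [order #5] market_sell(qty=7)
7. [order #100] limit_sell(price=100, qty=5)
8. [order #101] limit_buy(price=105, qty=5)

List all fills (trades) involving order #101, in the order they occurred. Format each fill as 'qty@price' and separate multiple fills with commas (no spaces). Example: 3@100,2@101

Answer: 5@100

Derivation:
After op 1 [order #1] limit_buy(price=98, qty=3): fills=none; bids=[#1:3@98] asks=[-]
After op 2 cancel(order #1): fills=none; bids=[-] asks=[-]
After op 3 [order #2] market_buy(qty=3): fills=none; bids=[-] asks=[-]
After op 4 [order #3] market_buy(qty=2): fills=none; bids=[-] asks=[-]
After op 5 [order #4] limit_sell(price=103, qty=6): fills=none; bids=[-] asks=[#4:6@103]
After op 6 [order #5] market_sell(qty=7): fills=none; bids=[-] asks=[#4:6@103]
After op 7 [order #100] limit_sell(price=100, qty=5): fills=none; bids=[-] asks=[#100:5@100 #4:6@103]
After op 8 [order #101] limit_buy(price=105, qty=5): fills=#101x#100:5@100; bids=[-] asks=[#4:6@103]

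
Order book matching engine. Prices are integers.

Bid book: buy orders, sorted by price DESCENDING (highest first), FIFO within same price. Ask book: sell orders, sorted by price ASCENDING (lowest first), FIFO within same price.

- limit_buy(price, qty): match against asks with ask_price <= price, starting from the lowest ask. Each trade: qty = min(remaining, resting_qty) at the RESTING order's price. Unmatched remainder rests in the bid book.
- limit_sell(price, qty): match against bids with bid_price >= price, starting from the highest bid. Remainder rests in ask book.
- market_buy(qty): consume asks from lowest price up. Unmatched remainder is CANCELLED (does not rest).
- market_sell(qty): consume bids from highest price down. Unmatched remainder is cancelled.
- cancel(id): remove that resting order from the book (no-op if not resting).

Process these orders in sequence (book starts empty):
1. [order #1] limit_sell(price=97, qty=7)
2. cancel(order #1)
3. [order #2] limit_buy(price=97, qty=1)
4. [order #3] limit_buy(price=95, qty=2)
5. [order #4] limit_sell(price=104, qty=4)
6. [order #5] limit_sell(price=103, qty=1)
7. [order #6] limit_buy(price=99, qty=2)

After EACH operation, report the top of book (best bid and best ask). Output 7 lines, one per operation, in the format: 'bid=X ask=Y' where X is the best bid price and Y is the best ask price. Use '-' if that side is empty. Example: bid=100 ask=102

Answer: bid=- ask=97
bid=- ask=-
bid=97 ask=-
bid=97 ask=-
bid=97 ask=104
bid=97 ask=103
bid=99 ask=103

Derivation:
After op 1 [order #1] limit_sell(price=97, qty=7): fills=none; bids=[-] asks=[#1:7@97]
After op 2 cancel(order #1): fills=none; bids=[-] asks=[-]
After op 3 [order #2] limit_buy(price=97, qty=1): fills=none; bids=[#2:1@97] asks=[-]
After op 4 [order #3] limit_buy(price=95, qty=2): fills=none; bids=[#2:1@97 #3:2@95] asks=[-]
After op 5 [order #4] limit_sell(price=104, qty=4): fills=none; bids=[#2:1@97 #3:2@95] asks=[#4:4@104]
After op 6 [order #5] limit_sell(price=103, qty=1): fills=none; bids=[#2:1@97 #3:2@95] asks=[#5:1@103 #4:4@104]
After op 7 [order #6] limit_buy(price=99, qty=2): fills=none; bids=[#6:2@99 #2:1@97 #3:2@95] asks=[#5:1@103 #4:4@104]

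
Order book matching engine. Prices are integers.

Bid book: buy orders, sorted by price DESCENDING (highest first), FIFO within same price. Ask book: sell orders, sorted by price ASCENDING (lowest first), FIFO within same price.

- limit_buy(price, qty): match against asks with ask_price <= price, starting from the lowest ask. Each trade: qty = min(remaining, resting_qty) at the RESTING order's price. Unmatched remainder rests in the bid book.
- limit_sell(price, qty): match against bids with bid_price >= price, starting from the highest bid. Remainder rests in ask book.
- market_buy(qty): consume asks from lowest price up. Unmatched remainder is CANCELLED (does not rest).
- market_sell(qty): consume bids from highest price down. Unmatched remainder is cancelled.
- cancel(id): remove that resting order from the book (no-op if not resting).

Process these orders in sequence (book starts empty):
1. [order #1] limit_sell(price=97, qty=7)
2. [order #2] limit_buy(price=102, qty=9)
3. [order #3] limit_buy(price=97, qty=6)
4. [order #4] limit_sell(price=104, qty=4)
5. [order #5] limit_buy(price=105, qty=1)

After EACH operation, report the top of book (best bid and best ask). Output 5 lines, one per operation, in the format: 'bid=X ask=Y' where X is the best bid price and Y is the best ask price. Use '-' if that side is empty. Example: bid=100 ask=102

Answer: bid=- ask=97
bid=102 ask=-
bid=102 ask=-
bid=102 ask=104
bid=102 ask=104

Derivation:
After op 1 [order #1] limit_sell(price=97, qty=7): fills=none; bids=[-] asks=[#1:7@97]
After op 2 [order #2] limit_buy(price=102, qty=9): fills=#2x#1:7@97; bids=[#2:2@102] asks=[-]
After op 3 [order #3] limit_buy(price=97, qty=6): fills=none; bids=[#2:2@102 #3:6@97] asks=[-]
After op 4 [order #4] limit_sell(price=104, qty=4): fills=none; bids=[#2:2@102 #3:6@97] asks=[#4:4@104]
After op 5 [order #5] limit_buy(price=105, qty=1): fills=#5x#4:1@104; bids=[#2:2@102 #3:6@97] asks=[#4:3@104]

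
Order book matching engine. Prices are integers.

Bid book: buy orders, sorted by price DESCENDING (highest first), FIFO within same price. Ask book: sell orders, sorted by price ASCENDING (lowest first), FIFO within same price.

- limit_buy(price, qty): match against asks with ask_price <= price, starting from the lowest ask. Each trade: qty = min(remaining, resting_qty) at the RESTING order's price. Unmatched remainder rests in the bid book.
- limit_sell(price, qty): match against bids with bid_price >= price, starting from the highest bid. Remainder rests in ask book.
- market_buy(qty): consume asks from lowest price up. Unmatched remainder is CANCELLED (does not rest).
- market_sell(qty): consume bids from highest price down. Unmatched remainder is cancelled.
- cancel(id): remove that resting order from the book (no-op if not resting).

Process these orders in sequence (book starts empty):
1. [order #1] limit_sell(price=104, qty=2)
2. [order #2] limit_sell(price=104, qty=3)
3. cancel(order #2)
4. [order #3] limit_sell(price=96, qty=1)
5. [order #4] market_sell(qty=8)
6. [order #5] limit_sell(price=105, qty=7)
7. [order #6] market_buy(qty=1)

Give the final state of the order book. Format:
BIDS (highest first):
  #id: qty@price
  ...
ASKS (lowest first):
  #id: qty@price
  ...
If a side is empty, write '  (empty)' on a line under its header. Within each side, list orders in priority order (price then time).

Answer: BIDS (highest first):
  (empty)
ASKS (lowest first):
  #1: 2@104
  #5: 7@105

Derivation:
After op 1 [order #1] limit_sell(price=104, qty=2): fills=none; bids=[-] asks=[#1:2@104]
After op 2 [order #2] limit_sell(price=104, qty=3): fills=none; bids=[-] asks=[#1:2@104 #2:3@104]
After op 3 cancel(order #2): fills=none; bids=[-] asks=[#1:2@104]
After op 4 [order #3] limit_sell(price=96, qty=1): fills=none; bids=[-] asks=[#3:1@96 #1:2@104]
After op 5 [order #4] market_sell(qty=8): fills=none; bids=[-] asks=[#3:1@96 #1:2@104]
After op 6 [order #5] limit_sell(price=105, qty=7): fills=none; bids=[-] asks=[#3:1@96 #1:2@104 #5:7@105]
After op 7 [order #6] market_buy(qty=1): fills=#6x#3:1@96; bids=[-] asks=[#1:2@104 #5:7@105]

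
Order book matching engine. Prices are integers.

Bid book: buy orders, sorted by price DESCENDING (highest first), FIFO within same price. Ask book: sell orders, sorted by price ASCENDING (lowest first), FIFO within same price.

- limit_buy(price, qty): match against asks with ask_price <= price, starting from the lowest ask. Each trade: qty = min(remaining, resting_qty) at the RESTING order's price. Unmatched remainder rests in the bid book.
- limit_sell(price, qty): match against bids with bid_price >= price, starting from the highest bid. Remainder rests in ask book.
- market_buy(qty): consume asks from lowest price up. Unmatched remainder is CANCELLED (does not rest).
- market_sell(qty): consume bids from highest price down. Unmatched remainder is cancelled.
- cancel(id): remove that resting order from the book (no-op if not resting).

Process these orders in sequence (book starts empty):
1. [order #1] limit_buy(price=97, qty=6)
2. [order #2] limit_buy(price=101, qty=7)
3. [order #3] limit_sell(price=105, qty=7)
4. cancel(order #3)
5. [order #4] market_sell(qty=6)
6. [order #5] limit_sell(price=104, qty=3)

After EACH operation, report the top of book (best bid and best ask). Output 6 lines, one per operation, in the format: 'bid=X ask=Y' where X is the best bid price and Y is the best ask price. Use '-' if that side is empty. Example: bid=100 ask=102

Answer: bid=97 ask=-
bid=101 ask=-
bid=101 ask=105
bid=101 ask=-
bid=101 ask=-
bid=101 ask=104

Derivation:
After op 1 [order #1] limit_buy(price=97, qty=6): fills=none; bids=[#1:6@97] asks=[-]
After op 2 [order #2] limit_buy(price=101, qty=7): fills=none; bids=[#2:7@101 #1:6@97] asks=[-]
After op 3 [order #3] limit_sell(price=105, qty=7): fills=none; bids=[#2:7@101 #1:6@97] asks=[#3:7@105]
After op 4 cancel(order #3): fills=none; bids=[#2:7@101 #1:6@97] asks=[-]
After op 5 [order #4] market_sell(qty=6): fills=#2x#4:6@101; bids=[#2:1@101 #1:6@97] asks=[-]
After op 6 [order #5] limit_sell(price=104, qty=3): fills=none; bids=[#2:1@101 #1:6@97] asks=[#5:3@104]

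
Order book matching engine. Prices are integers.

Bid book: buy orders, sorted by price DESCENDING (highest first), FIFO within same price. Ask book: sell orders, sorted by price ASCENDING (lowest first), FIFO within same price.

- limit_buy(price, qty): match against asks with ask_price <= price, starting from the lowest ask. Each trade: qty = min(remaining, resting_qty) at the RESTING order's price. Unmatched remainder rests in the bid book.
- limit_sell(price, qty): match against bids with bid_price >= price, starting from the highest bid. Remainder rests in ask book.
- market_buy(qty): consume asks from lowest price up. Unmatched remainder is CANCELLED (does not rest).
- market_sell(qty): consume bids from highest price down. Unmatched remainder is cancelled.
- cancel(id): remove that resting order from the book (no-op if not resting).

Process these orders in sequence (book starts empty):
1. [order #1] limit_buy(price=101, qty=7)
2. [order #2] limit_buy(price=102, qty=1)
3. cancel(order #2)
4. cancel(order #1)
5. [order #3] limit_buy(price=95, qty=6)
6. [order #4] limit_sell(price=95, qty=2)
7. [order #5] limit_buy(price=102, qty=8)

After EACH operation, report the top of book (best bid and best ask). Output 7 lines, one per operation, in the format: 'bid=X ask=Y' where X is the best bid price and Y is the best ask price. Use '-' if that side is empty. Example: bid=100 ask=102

After op 1 [order #1] limit_buy(price=101, qty=7): fills=none; bids=[#1:7@101] asks=[-]
After op 2 [order #2] limit_buy(price=102, qty=1): fills=none; bids=[#2:1@102 #1:7@101] asks=[-]
After op 3 cancel(order #2): fills=none; bids=[#1:7@101] asks=[-]
After op 4 cancel(order #1): fills=none; bids=[-] asks=[-]
After op 5 [order #3] limit_buy(price=95, qty=6): fills=none; bids=[#3:6@95] asks=[-]
After op 6 [order #4] limit_sell(price=95, qty=2): fills=#3x#4:2@95; bids=[#3:4@95] asks=[-]
After op 7 [order #5] limit_buy(price=102, qty=8): fills=none; bids=[#5:8@102 #3:4@95] asks=[-]

Answer: bid=101 ask=-
bid=102 ask=-
bid=101 ask=-
bid=- ask=-
bid=95 ask=-
bid=95 ask=-
bid=102 ask=-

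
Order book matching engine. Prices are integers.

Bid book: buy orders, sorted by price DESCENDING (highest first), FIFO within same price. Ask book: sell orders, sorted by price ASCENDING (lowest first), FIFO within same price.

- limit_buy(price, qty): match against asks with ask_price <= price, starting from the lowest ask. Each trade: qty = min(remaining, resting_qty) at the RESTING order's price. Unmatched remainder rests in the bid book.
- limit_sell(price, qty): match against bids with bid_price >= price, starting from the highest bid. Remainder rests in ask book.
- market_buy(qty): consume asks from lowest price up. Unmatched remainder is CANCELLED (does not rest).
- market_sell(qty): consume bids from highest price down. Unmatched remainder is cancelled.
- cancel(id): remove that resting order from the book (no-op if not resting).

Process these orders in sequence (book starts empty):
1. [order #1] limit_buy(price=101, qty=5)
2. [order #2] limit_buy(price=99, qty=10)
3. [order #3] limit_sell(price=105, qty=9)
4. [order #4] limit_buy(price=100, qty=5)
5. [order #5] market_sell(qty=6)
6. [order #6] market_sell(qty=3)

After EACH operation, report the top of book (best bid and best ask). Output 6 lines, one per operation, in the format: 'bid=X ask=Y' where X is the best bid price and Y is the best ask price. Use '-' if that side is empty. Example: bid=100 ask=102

After op 1 [order #1] limit_buy(price=101, qty=5): fills=none; bids=[#1:5@101] asks=[-]
After op 2 [order #2] limit_buy(price=99, qty=10): fills=none; bids=[#1:5@101 #2:10@99] asks=[-]
After op 3 [order #3] limit_sell(price=105, qty=9): fills=none; bids=[#1:5@101 #2:10@99] asks=[#3:9@105]
After op 4 [order #4] limit_buy(price=100, qty=5): fills=none; bids=[#1:5@101 #4:5@100 #2:10@99] asks=[#3:9@105]
After op 5 [order #5] market_sell(qty=6): fills=#1x#5:5@101 #4x#5:1@100; bids=[#4:4@100 #2:10@99] asks=[#3:9@105]
After op 6 [order #6] market_sell(qty=3): fills=#4x#6:3@100; bids=[#4:1@100 #2:10@99] asks=[#3:9@105]

Answer: bid=101 ask=-
bid=101 ask=-
bid=101 ask=105
bid=101 ask=105
bid=100 ask=105
bid=100 ask=105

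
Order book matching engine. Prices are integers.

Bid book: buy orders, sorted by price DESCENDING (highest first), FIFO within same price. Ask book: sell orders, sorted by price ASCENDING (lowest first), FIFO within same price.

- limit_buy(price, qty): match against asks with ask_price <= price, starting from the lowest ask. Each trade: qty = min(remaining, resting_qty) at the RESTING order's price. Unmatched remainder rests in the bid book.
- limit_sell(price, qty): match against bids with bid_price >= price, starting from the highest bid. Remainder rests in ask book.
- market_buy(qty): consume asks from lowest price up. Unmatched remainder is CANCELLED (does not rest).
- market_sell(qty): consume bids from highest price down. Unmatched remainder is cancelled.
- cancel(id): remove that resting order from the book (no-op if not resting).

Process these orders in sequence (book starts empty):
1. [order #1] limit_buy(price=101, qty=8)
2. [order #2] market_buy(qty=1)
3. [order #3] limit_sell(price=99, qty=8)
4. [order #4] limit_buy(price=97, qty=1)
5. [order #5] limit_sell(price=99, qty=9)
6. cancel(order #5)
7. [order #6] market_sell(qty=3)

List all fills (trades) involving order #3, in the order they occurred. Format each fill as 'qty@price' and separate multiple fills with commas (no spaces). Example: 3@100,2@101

After op 1 [order #1] limit_buy(price=101, qty=8): fills=none; bids=[#1:8@101] asks=[-]
After op 2 [order #2] market_buy(qty=1): fills=none; bids=[#1:8@101] asks=[-]
After op 3 [order #3] limit_sell(price=99, qty=8): fills=#1x#3:8@101; bids=[-] asks=[-]
After op 4 [order #4] limit_buy(price=97, qty=1): fills=none; bids=[#4:1@97] asks=[-]
After op 5 [order #5] limit_sell(price=99, qty=9): fills=none; bids=[#4:1@97] asks=[#5:9@99]
After op 6 cancel(order #5): fills=none; bids=[#4:1@97] asks=[-]
After op 7 [order #6] market_sell(qty=3): fills=#4x#6:1@97; bids=[-] asks=[-]

Answer: 8@101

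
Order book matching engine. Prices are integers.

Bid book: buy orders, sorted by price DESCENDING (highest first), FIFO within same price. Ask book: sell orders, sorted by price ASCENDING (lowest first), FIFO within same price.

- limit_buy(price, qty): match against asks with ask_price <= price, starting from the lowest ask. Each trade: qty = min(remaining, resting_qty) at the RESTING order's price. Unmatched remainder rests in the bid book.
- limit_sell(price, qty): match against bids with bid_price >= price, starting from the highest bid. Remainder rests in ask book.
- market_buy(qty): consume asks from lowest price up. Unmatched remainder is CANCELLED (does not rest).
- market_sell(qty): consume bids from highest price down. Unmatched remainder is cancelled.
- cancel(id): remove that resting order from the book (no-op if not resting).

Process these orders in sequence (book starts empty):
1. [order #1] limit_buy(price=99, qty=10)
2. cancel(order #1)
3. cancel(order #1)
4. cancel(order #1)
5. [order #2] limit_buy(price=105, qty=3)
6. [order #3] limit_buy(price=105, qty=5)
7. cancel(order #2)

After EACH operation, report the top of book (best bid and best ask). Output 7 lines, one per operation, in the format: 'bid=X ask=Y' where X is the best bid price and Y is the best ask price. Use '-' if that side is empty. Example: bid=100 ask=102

Answer: bid=99 ask=-
bid=- ask=-
bid=- ask=-
bid=- ask=-
bid=105 ask=-
bid=105 ask=-
bid=105 ask=-

Derivation:
After op 1 [order #1] limit_buy(price=99, qty=10): fills=none; bids=[#1:10@99] asks=[-]
After op 2 cancel(order #1): fills=none; bids=[-] asks=[-]
After op 3 cancel(order #1): fills=none; bids=[-] asks=[-]
After op 4 cancel(order #1): fills=none; bids=[-] asks=[-]
After op 5 [order #2] limit_buy(price=105, qty=3): fills=none; bids=[#2:3@105] asks=[-]
After op 6 [order #3] limit_buy(price=105, qty=5): fills=none; bids=[#2:3@105 #3:5@105] asks=[-]
After op 7 cancel(order #2): fills=none; bids=[#3:5@105] asks=[-]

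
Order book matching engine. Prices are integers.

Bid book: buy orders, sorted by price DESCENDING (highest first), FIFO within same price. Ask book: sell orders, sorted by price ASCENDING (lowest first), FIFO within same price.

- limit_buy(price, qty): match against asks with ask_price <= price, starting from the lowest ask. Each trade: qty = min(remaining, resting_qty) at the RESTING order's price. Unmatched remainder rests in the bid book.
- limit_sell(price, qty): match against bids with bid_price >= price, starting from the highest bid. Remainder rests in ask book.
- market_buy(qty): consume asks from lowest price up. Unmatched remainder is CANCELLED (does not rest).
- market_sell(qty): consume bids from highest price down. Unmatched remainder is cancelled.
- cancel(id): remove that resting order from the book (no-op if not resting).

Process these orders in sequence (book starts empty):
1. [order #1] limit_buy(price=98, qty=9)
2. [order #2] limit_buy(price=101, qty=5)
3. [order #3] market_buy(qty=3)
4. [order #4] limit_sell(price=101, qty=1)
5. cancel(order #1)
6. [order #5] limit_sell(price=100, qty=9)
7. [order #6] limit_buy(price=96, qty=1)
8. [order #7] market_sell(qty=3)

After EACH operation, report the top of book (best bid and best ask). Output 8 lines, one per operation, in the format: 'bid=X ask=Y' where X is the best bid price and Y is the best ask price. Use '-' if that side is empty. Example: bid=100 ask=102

Answer: bid=98 ask=-
bid=101 ask=-
bid=101 ask=-
bid=101 ask=-
bid=101 ask=-
bid=- ask=100
bid=96 ask=100
bid=- ask=100

Derivation:
After op 1 [order #1] limit_buy(price=98, qty=9): fills=none; bids=[#1:9@98] asks=[-]
After op 2 [order #2] limit_buy(price=101, qty=5): fills=none; bids=[#2:5@101 #1:9@98] asks=[-]
After op 3 [order #3] market_buy(qty=3): fills=none; bids=[#2:5@101 #1:9@98] asks=[-]
After op 4 [order #4] limit_sell(price=101, qty=1): fills=#2x#4:1@101; bids=[#2:4@101 #1:9@98] asks=[-]
After op 5 cancel(order #1): fills=none; bids=[#2:4@101] asks=[-]
After op 6 [order #5] limit_sell(price=100, qty=9): fills=#2x#5:4@101; bids=[-] asks=[#5:5@100]
After op 7 [order #6] limit_buy(price=96, qty=1): fills=none; bids=[#6:1@96] asks=[#5:5@100]
After op 8 [order #7] market_sell(qty=3): fills=#6x#7:1@96; bids=[-] asks=[#5:5@100]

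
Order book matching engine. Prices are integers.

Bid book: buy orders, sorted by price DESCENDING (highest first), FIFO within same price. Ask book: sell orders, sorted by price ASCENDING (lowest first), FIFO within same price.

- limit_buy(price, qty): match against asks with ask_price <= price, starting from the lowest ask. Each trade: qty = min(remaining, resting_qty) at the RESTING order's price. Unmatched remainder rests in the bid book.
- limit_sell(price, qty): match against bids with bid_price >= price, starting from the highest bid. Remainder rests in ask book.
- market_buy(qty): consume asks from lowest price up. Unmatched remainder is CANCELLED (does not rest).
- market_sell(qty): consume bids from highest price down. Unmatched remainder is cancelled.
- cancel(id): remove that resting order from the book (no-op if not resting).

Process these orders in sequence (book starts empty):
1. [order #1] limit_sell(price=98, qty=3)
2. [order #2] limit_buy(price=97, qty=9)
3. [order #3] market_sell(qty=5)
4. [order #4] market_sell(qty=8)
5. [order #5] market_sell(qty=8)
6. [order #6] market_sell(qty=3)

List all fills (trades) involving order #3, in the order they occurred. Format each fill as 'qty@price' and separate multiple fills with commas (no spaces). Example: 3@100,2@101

Answer: 5@97

Derivation:
After op 1 [order #1] limit_sell(price=98, qty=3): fills=none; bids=[-] asks=[#1:3@98]
After op 2 [order #2] limit_buy(price=97, qty=9): fills=none; bids=[#2:9@97] asks=[#1:3@98]
After op 3 [order #3] market_sell(qty=5): fills=#2x#3:5@97; bids=[#2:4@97] asks=[#1:3@98]
After op 4 [order #4] market_sell(qty=8): fills=#2x#4:4@97; bids=[-] asks=[#1:3@98]
After op 5 [order #5] market_sell(qty=8): fills=none; bids=[-] asks=[#1:3@98]
After op 6 [order #6] market_sell(qty=3): fills=none; bids=[-] asks=[#1:3@98]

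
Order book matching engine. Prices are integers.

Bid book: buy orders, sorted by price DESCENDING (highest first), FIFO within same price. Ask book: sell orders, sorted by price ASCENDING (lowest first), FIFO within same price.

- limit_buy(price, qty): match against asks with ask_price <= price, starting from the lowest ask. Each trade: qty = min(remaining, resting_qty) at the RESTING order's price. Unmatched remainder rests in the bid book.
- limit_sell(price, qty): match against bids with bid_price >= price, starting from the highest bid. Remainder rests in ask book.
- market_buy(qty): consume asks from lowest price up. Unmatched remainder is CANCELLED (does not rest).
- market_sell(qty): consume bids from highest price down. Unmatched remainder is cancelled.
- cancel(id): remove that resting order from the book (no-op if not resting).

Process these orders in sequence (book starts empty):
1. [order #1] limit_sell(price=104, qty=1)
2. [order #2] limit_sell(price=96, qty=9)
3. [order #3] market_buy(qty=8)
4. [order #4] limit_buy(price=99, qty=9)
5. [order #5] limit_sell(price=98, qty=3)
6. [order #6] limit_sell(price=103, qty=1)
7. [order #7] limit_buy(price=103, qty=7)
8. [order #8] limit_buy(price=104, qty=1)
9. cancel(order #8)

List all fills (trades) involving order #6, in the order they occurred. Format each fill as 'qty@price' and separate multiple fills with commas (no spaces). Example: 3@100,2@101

After op 1 [order #1] limit_sell(price=104, qty=1): fills=none; bids=[-] asks=[#1:1@104]
After op 2 [order #2] limit_sell(price=96, qty=9): fills=none; bids=[-] asks=[#2:9@96 #1:1@104]
After op 3 [order #3] market_buy(qty=8): fills=#3x#2:8@96; bids=[-] asks=[#2:1@96 #1:1@104]
After op 4 [order #4] limit_buy(price=99, qty=9): fills=#4x#2:1@96; bids=[#4:8@99] asks=[#1:1@104]
After op 5 [order #5] limit_sell(price=98, qty=3): fills=#4x#5:3@99; bids=[#4:5@99] asks=[#1:1@104]
After op 6 [order #6] limit_sell(price=103, qty=1): fills=none; bids=[#4:5@99] asks=[#6:1@103 #1:1@104]
After op 7 [order #7] limit_buy(price=103, qty=7): fills=#7x#6:1@103; bids=[#7:6@103 #4:5@99] asks=[#1:1@104]
After op 8 [order #8] limit_buy(price=104, qty=1): fills=#8x#1:1@104; bids=[#7:6@103 #4:5@99] asks=[-]
After op 9 cancel(order #8): fills=none; bids=[#7:6@103 #4:5@99] asks=[-]

Answer: 1@103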